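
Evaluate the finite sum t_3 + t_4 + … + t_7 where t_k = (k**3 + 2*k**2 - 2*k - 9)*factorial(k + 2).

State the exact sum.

Ratio r(k) = (k**4 + 8*k**3 + 20*k**2 + 7*k - 24)/(k**3 + 2*k**2 - 2*k - 9).
Gosper form: A/B · C(k+1)/C(k) with A=k + 3, B=1, C=k**3 + 2*k**2 - 2*k - 9.
Key eq: (k + 3)·f(k+1) = (1)·f(k) + (k**3 + 2*k**2 - 2*k - 9).
From deg A=1, deg B=0, deg C=3: d=2.
Solve for f: f(k) = (k - 3)*(k + 1) (degree 2 ≤ 2).
So s_k = (B(k−1)f/C)·t_k = ((k - 3)*(k + 1)/(k**3 + 2*k**2 - 2*k - 9))·t_k = (k - 3)*(k + 1)*factorial(k + 2).
Verify: (k**3 + 2*k**2 - 2*k - 9)*factorial(k + 2) matches t_k.
Telescoping: Σ = s_(8) − s_(3) = 163296000 − (0) = 163296000.

Σ = 163296000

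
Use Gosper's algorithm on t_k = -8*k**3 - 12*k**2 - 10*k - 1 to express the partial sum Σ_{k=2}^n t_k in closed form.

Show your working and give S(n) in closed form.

Ratio r(k) = (8*k**3 + 36*k**2 + 58*k + 31)/(8*k**3 + 12*k**2 + 10*k + 1).
Factor: A=1; B=1; C=k**3 + 3*k**2/2 + 5*k/4 + 1/8.
Need (1)·f(k+1) − (1)·f(k) = k**3 + 3*k**2/2 + 5*k/4 + 1/8.
deg f ≤ 4 (via 0,0,3).
Solving with deg f ≤ 4: f(k) = k*(2*k**3 + k - 2)/8.
Get s_k = R·t_k = k*(-2*k**3 - k + 2) with R(k) = B(k−1)f(k)/C(k) = k*(2*k**3 + k - 2)/(8*k**3 + 12*k**2 + 10*k + 1).
s_(k+1) − s_k = -8*k**3 - 12*k**2 - 10*k - 1 = t_k.
Σ_(k=2)^n t_k = s_(n+1) − s_(2) = (-2*n**4 - 8*n**3 - 13*n**2 - 8*n - 1) − (-32), i.e. -2*n**4 - 8*n**3 - 13*n**2 - 8*n + 31.

S(n) = -2*n**4 - 8*n**3 - 13*n**2 - 8*n + 31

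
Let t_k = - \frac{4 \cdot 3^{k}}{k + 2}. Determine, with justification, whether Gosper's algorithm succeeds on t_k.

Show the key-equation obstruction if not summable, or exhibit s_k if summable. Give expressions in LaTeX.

Step 1: r(k) = 3*(k + 2)/(k + 3).
Normal form (A,B,C) = (3*k + 6, k + 3, 1).
f must satisfy (3*k + 6)·f(k+1) − (k + 2)·f(k) = 1.
deg f ≤ -1 (via 1,1,0).
d = -1 < 0 ⇒ no nonzero polynomial f; not summable.

No; the degree bound rules out any f.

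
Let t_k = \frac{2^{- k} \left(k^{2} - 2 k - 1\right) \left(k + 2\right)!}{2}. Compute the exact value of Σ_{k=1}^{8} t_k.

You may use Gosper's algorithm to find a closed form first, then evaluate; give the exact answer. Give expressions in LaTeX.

Ratio r(k) = (k + 3)*(2*k - (k + 1)**2 + 3)/(2*(-k**2 + 2*k + 1)).
A = k/2 + 3/2, B = 1, C = k**2 - 2*k - 1.
Set up (k/2 + 3/2)·f(k+1) − (1)·f(k) − (k**2 - 2*k - 1) = 0.
deg f ≤ 1 (via 1,0,2).
Match coefficients ⇒ f(k) = 2*(k - 4).
R(k) = B(k−1)·f(k)/C(k) = 2*(k - 4)/(k**2 - 2*k - 1); s_k = R·t_k = (k - 4)*factorial(k + 2)/2**k.
s_(k+1) − s_k = (k**2 - 2*k - 1)*factorial(k + 2)/(2*2**k) = t_k.
Evaluate s at k=9 and k=1: 779625/2 and -9; difference 779643/2.

Σ = 779643/2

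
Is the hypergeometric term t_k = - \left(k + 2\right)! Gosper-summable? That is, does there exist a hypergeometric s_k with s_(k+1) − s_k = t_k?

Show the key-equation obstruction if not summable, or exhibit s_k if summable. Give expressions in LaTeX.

No — negative degree bound, so no certificate f.

Compute t_(k+1)/t_k: get k + 3.
Gosper form: A/B · C(k+1)/C(k) with A=k + 3, B=1, C=1.
f must satisfy (k + 3)·f(k+1) − (1)·f(k) = 1.
Degrees (1,0,0) ⇒ d ≤ -1.
Bound -1 < 0, so the key equation has no polynomial solution.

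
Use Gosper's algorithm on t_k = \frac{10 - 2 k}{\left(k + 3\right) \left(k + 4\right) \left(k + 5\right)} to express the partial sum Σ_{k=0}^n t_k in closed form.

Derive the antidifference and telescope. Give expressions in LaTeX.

S(n) = \frac{n^{2} + 21 n + 20}{6 \left(n^{2} + 9 n + 20\right)}

The ratio is (k - 4)*(k + 3)/((k - 5)*(k + 6)).
A = k + 3, B = k + 6, C = k - 5.
f must satisfy (k + 3)·f(k+1) − (k + 5)·f(k) = k - 5.
Bound: deg f ≤ 2.
Solve for f: f(k) = -k*(k + 19)/12 (degree 2 ≤ 2).
So s_k = (B(k−1)f/C)·t_k = (-k*(k + 5)*(k + 19)/(12*(k - 5)))·t_k = k*(k + 19)/(6*(k + 3)*(k + 4)).
Δs = 2*(5 - k)/(k**3 + 12*k**2 + 47*k + 60), as required.
Σ_(k=0)^n t_k = s_(n+1) − s_(0) = ((n**2 + 21*n + 20)/(6*(n**2 + 9*n + 20))) − (0), i.e. (n**2 + 21*n + 20)/(6*(n**2 + 9*n + 20)).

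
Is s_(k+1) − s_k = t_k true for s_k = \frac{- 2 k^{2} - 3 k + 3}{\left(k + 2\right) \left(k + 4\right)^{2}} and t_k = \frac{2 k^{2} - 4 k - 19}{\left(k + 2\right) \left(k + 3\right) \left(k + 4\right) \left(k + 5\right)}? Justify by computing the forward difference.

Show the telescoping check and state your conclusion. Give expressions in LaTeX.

s_(k+1) = (-3*k - 2*(k + 1)**2)/((k + 3)*(k + 5)**2)
s_(k+1) − s_k = (2*k**4 + 10*k**3 - 32*k**2 - 228*k - 289)/(k**6 + 23*k**5 + 217*k**4 + 1073*k**3 + 2926*k**2 + 4160*k + 2400)
(s_(k+1) − s_k) − t_k = (-4*k**3 - 17*k**2 + 23*k + 91)/(k**6 + 23*k**5 + 217*k**4 + 1073*k**3 + 2926*k**2 + 4160*k + 2400)

Invalid: residual \frac{- 4 k^{3} - 17 k^{2} + 23 k + 91}{k^{6} + 23 k^{5} + 217 k^{4} + 1073 k^{3} + 2926 k^{2} + 4160 k + 2400} ≠ 0.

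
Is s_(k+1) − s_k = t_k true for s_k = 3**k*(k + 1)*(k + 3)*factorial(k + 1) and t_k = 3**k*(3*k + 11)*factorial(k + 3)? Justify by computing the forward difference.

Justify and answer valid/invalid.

s_(k+1) = 3**(k + 1)*(k + 2)*(k + 4)*factorial(k + 2)
s_(k+1) − s_k = 3**k*(3*k**3 + 23*k**2 + 56*k + 45)*factorial(k + 1)
(s_(k+1) − s_k) − t_k = -3**k*(3*k**2 + 17*k + 21)*factorial(k + 1)

Invalid: residual -3**k*(3*k**2 + 17*k + 21)*factorial(k + 1) ≠ 0.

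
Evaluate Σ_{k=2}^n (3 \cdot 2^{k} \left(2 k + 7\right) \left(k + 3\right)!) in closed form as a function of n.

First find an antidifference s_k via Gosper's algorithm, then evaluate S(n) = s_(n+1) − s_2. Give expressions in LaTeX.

S(n) = 6 \cdot 2^{n} \left(n + 4\right)! - 1440

Compute t_(k+1)/t_k: get 2*(k + 4)*(2*k + 9)/(2*k + 7).
A = 2*k + 8, B = 1, C = k + 7/2.
Solve (2*k + 8)·f(k+1) − (1)·f(k) = k + 7/2.
From deg A=1, deg B=0, deg C=1: d=0.
Solving with deg f ≤ 0: f(k) = 1/2.
R(k) = B(k−1)·f(k)/C(k) = 1/(2*k + 7); s_k = R·t_k = 3*2**k*factorial(k + 3).
s_(k+1) − s_k = 3*2**k*(2*k + 7)*factorial(k + 3) = t_k.
Σ_(k=2)^n t_k = s_(n+1) − s_(2) = (6*2**n*factorial(n + 4)) − (1440), i.e. 6*2**n*factorial(n + 4) - 1440.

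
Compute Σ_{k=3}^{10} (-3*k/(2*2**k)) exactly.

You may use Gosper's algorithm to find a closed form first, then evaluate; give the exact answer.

Compute t_(k+1)/t_k: get (k + 1)/(2*k).
Normal form (A,B,C) = (1/2, 1, k).
Need (1/2)·f(k+1) − (1)·f(k) = k.
deg f ≤ 1 (via 0,0,1).
Solve for f: f(k) = -2*(k + 1) (degree 1 ≤ 1).
Then R = B(k−1)f/C = -2*(k + 1)/k, so s_k = R(k)·t_k = 3*(k + 1)/2**k.
Δs = -3*k/(2*2**k), as required.
Σ_(k=3)^(10) t_k = s_(11) − s_(3) = 9/512 − (3/2) = -759/512.

Σ = -759/512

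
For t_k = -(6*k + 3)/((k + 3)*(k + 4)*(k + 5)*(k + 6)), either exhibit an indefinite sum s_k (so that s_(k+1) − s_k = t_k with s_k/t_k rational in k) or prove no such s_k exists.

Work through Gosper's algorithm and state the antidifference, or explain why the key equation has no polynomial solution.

Ratio r(k) = (k + 3)*(2*k + 3)/((k + 7)*(2*k + 1)).
Take A(k)=k + 3, B(k)=k + 7, C(k)=k + 1/2.
f must satisfy (k + 3)·f(k+1) − (k + 6)·f(k) = k + 1/2.
Degrees (1,1,1) ⇒ d ≤ 3.
Coefficient equations give f(k) = k*(k**2 + 12*k + 2)/90.
Get s_k = R·t_k = -k*(k**2 + 12*k + 2)/(15*(k + 3)*(k + 4)*(k + 5)) with R(k) = B(k−1)f(k)/C(k) = k*(k + 6)*(k**2 + 12*k + 2)/(45*(2*k + 1)).
Δs = 3*(-2*k - 1)/(k**4 + 18*k**3 + 119*k**2 + 342*k + 360), as required.

s_k = -k*(k**2 + 12*k + 2)/(15*(k + 3)*(k + 4)*(k + 5))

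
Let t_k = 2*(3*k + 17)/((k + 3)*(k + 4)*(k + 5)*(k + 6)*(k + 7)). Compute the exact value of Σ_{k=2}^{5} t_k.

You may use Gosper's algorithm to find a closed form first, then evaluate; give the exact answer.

Σ = 7/1080

Compute t_(k+1)/t_k: get (k + 3)*(3*k + 20)/((k + 8)*(3*k + 17)).
Factor: A=k + 3; B=k + 8; C=k + 17/3.
Set up (k + 3)·f(k+1) − (k + 7)·f(k) − (k + 17/3) = 0.
From deg A=1, deg B=1, deg C=1: d=4.
Match coefficients ⇒ f(k) = k*(k + 5)*(k**2 + 13*k + 54)/216.
So s_k = (B(k−1)f/C)·t_k = (k*(k + 5)*(k + 7)*(k**2 + 13*k + 54)/(72*(3*k + 17)))·t_k = k*(k**2 + 13*k + 54)/(36*(k**3 + 13*k**2 + 54*k + 72)).
Δs = 2*(3*k + 17)/(k**5 + 25*k**4 + 245*k**3 + 1175*k**2 + 2754*k + 2520), as required.
Sum = s_(6) − s_(2); s_(6) = 7/270, s_(2) = 7/360 ⇒ 7/1080.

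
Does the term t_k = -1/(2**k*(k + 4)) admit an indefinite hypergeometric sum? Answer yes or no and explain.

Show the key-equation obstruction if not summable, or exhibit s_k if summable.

No — t_k has no hypergeometric antidifference.

The ratio is (k + 4)/(2*(k + 5)).
Take A(k)=k/2 + 2, B(k)=k + 5, C(k)=1.
Set up (k/2 + 2)·f(k+1) − (k + 4)·f(k) − (1) = 0.
Degrees (1,1,0) ⇒ d ≤ -1.
Bound -1 < 0, so the key equation has no polynomial solution.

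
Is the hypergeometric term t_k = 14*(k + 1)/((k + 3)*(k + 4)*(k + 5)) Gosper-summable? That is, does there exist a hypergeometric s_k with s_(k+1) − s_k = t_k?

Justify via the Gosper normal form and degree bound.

t_(k+1)/t_k = (k + 2)*(k + 3)/((k + 1)*(k + 6)).
A = k + 3, B = k + 6, C = k + 1.
Solve (k + 3)·f(k+1) − (k + 5)·f(k) = k + 1.
From deg A=1, deg B=1, deg C=1: d=2.
Solve for f: f(k) = k*(k + 1)/6 (degree 2 ≤ 2).
Get s_k = R·t_k = 7*k*(k + 1)/(3*(k + 3)*(k + 4)) with R(k) = B(k−1)f(k)/C(k) = k*(k + 5)/6.
Check: Δs_k = 14*(k + 1)/(k**3 + 12*k**2 + 47*k + 60). ✓

Yes. s_k = 7*k*(k + 1)/(3*(k + 3)*(k + 4)).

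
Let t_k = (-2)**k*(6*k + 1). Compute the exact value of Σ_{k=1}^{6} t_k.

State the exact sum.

Step 1: r(k) = 2*(-6*k - 7)/(6*k + 1).
Gosper form: A/B · C(k+1)/C(k) with A=-2, B=1, C=k + 1/6.
Key eq: (-2)·f(k+1) = (1)·f(k) + (k + 1/6).
d = 1 from the (0,0,1) case.
Solve for f: f(k) = -(2*k - 1)/6 (degree 1 ≤ 1).
Get s_k = R·t_k = (-2)**k*(1 - 2*k) with R(k) = B(k−1)f(k)/C(k) = -(2*k - 1)/(6*k + 1).
Δs = (-2)**k*(6*k + 1), as required.
Sum = s_(7) − s_(1); s_(7) = 1664, s_(1) = 2 ⇒ 1662.

Σ = 1662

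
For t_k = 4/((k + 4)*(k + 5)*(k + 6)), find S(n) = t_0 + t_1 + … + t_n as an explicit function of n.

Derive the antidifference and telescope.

S(n) = (n**2 + 11*n + 10)/(10*(n**2 + 11*n + 30))

Ratio r(k) = (k + 4)/(k + 7).
A = k + 4, B = k + 7, C = 1.
Need (k + 4)·f(k+1) − (k + 6)·f(k) = 1.
From deg A=1, deg B=1, deg C=0: d=2.
Match coefficients ⇒ f(k) = k*(k + 9)/40.
R(k) = B(k−1)·f(k)/C(k) = k*(k + 6)*(k + 9)/40; s_k = R·t_k = k*(k + 9)/(10*(k + 4)*(k + 5)).
Verify: 4/(k**3 + 15*k**2 + 74*k + 120) matches t_k.
Evaluate: s_(n+1) = (n**2 + 11*n + 10)/(10*(n**2 + 11*n + 30)); subtract s_(0) = 0 ⇒ S(n) = (n**2 + 11*n + 10)/(10*(n**2 + 11*n + 30)).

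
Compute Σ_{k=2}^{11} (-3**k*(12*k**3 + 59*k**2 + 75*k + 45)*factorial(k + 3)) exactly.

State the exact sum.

Step 1: r(k) = 3*(12*k**4 + 143*k**3 + 609*k**2 + 1107*k + 764)/(12*k**3 + 59*k**2 + 75*k + 45).
Take A(k)=3*k + 12, B(k)=1, C(k)=k**3 + 59*k**2/12 + 25*k/4 + 15/4.
Solve (3*k + 12)·f(k+1) − (1)·f(k) = k**3 + 59*k**2/12 + 25*k/4 + 15/4.
From deg A=1, deg B=0, deg C=3: d=2.
Coefficient equations give f(k) = (4*k**2 - 3*k + 3)/12.
R(k) = B(k−1)·f(k)/C(k) = (4*k**2 - 3*k + 3)/(12*k**3 + 59*k**2 + 75*k + 45); s_k = R·t_k = -3**k*(4*k**2 - 3*k + 3)*factorial(k + 3).
Check: Δs_k = -3**k*(12*k**3 + 59*k**2 + 75*k + 45)*factorial(k + 3). ✓
Sum = s_(12) − s_(2); s_(12) = -377358813175728384000, s_(2) = -14040 ⇒ -377358813175728369960.

Σ = -377358813175728369960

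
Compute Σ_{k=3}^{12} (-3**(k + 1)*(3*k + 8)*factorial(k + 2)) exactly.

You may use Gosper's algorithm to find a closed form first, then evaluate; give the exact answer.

Compute t_(k+1)/t_k: get 3*(k + 3)*(3*k + 11)/(3*k + 8).
A = 3*k + 9, B = 1, C = k + 8/3.
Set up (3*k + 9)·f(k+1) − (1)·f(k) − (k + 8/3) = 0.
From deg A=1, deg B=0, deg C=1: d=0.
Match coefficients ⇒ f(k) = 1/3.
Then R = B(k−1)f/C = 1/(3*k + 8), so s_k = R(k)·t_k = -3**(k + 1)*factorial(k + 2).
s_(k+1) − s_k = -3**(k + 1)*(3*k + 8)*factorial(k + 2) = t_k.
Evaluate s at k=13 and k=3: -6254565964238592000 and -9720; difference -6254565964238582280.

Σ = -6254565964238582280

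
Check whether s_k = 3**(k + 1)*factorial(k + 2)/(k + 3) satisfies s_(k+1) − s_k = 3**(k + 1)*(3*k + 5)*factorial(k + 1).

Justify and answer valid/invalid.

Invalid: residual -3**(k + 1)*(3*k**2 + 14*k + 14)*factorial(k + 1)/((k + 3)*(k + 4)) ≠ 0.

s_(k+1) = 3**(k + 2)*factorial(k + 3)/(k + 4)
s_(k+1) − s_k = 3**(k + 1)*(3*k**2 + 17*k + 23)*factorial(k + 2)/((k + 3)*(k + 4))
(s_(k+1) − s_k) − t_k = -3**(k + 1)*(3*k**2 + 14*k + 14)*factorial(k + 1)/((k + 3)*(k + 4))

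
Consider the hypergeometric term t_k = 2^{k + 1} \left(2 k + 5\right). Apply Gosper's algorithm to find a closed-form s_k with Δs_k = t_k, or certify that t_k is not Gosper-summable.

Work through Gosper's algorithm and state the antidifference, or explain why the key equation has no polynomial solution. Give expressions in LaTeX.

s_k = 2^{k + 1} \left(2 k + 1\right)

The ratio is 2*(2*k + 7)/(2*k + 5).
Take A(k)=2, B(k)=1, C(k)=k + 5/2.
Need (2)·f(k+1) − (1)·f(k) = k + 5/2.
From deg A=0, deg B=0, deg C=1: d=1.
Solving with deg f ≤ 1: f(k) = (2*k + 1)/2.
Certificate R = B(k−1)f/C = (2*k + 1)/(2*k + 5) gives s_k = 2**(k + 1)*(2*k + 1).
s_(k+1) − s_k = 2**(k + 1)*(2*k + 5) = t_k.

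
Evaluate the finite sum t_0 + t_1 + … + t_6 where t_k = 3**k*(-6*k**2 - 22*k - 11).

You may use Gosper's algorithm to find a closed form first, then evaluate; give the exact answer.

r(k) = 3*(6*k**2 + 34*k + 39)/(6*k**2 + 22*k + 11) after simplifying.
A = 3, B = 1, C = k**2 + 11*k/3 + 11/6.
Key eq: (3)·f(k+1) = (1)·f(k) + (k**2 + 11*k/3 + 11/6).
d = 2 from the (0,0,2) case.
Solving with deg f ≤ 2: f(k) = (3*k**2 + 2*k - 2)/6.
R(k) = B(k−1)·f(k)/C(k) = (3*k**2 + 2*k - 2)/(6*k**2 + 22*k + 11); s_k = R·t_k = 3**k*(-3*k**2 - 2*k + 2).
Check: Δs_k = 3**k*(-6*k**2 - 22*k - 11). ✓
Σ_(k=0)^(6) t_k = s_(7) − s_(0) = -347733 − (2) = -347735.

Σ = -347735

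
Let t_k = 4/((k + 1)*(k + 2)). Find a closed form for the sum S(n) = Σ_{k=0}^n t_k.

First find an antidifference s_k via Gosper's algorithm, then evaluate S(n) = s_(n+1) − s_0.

t_(k+1)/t_k = (k + 1)/(k + 3).
Take A(k)=k + 1, B(k)=k + 3, C(k)=1.
Solve (k + 1)·f(k+1) − (k + 2)·f(k) = 1.
deg f ≤ 1 (via 1,1,0).
Match coefficients ⇒ f(k) = k.
Then R = B(k−1)f/C = k*(k + 2), so s_k = R(k)·t_k = 4*k/(k + 1).
Verify: 4/(k**2 + 3*k + 2) matches t_k.
Telescope: S(n) = s_(n+1) − s_(0) = 4*(n + 1)/(n + 2) − (0) = 4*(n + 1)/(n + 2).

S(n) = 4*(n + 1)/(n + 2)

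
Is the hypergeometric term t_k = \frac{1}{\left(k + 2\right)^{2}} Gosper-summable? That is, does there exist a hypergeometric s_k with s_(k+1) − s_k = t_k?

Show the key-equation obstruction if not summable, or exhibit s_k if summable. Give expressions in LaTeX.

No — key equation has no polynomial f.

The ratio is (k + 2)**2/(k + 3)**2.
Take A(k)=k**2 + 4*k + 4, B(k)=k**2 + 6*k + 9, C(k)=1.
Need (k**2 + 4*k + 4)·f(k+1) − (k**2 + 4*k + 4)·f(k) = 1.
deg f ≤ 0 (via 2,2,0).
Generic f = c0 gives residual -1; -1 = 0 cannot hold, so t_k is not Gosper-summable.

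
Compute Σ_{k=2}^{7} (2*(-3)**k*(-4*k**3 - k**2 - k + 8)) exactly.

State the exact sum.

r(k) = 3*(-4*k**3 - 13*k**2 - 15*k + 2)/(4*k**3 + k**2 + k - 8) after simplifying.
Factor: A=-3; B=1; C=k**3 + k**2/4 + k/4 - 2.
Key eq: (-3)·f(k+1) = (1)·f(k) + (k**3 + k**2/4 + k/4 - 2).
deg f ≤ 3 (via 0,0,3).
A polynomial solution: f(k) = -(k - 2)*(k**2 + 1)/4.
So s_k = (B(k−1)f/C)·t_k = (-(k - 2)*(k**2 + 1)/(4*k**3 + k**2 + k - 8))·t_k = 2*(-3)**k*(k**3 - 2*k**2 + k - 2).
Check: Δs_k = 2*(-3)**k*(-4*k**3 - k**2 - k + 8). ✓
Sum = s_(8) − s_(2); s_(8) = 5117580, s_(2) = 0 ⇒ 5117580.

Σ = 5117580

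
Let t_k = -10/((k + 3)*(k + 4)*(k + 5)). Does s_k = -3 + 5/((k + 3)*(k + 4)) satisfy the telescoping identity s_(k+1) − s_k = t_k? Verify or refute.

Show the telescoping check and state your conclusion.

Valid — Δs_k = t_k.

s_(k+1) = -3 + 5/((k + 4)*(k + 5))
s_(k+1) − s_k = -10/(k**3 + 12*k**2 + 47*k + 60)
(s_(k+1) − s_k) − t_k = 0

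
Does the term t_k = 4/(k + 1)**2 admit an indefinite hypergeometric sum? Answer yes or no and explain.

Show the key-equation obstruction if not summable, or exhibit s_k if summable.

The ratio is (k + 1)**2/(k + 2)**2.
A = k**2 + 2*k + 1, B = k**2 + 4*k + 4, C = 1.
Set up (k**2 + 2*k + 1)·f(k+1) − (k**2 + 2*k + 1)·f(k) − (1) = 0.
Degrees (2,2,0) ⇒ d ≤ 0.
Generic f = c0 gives residual -1; -1 = 0 cannot hold, so t_k is not Gosper-summable.

No — t_k has no hypergeometric antidifference.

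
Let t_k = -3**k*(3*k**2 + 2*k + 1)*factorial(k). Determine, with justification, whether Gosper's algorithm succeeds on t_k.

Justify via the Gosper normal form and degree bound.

Yes. s_k = -3**k*(k - 1)*factorial(k).

Ratio r(k) = 3*(3*k**3 + 11*k**2 + 14*k + 6)/(3*k**2 + 2*k + 1).
A = 3*k + 3, B = 1, C = k**2 + 2*k/3 + 1/3.
Solve (3*k + 3)·f(k+1) − (1)·f(k) = k**2 + 2*k/3 + 1/3.
deg f ≤ 1 (via 1,0,2).
Solve for f: f(k) = (k - 1)/3 (degree 1 ≤ 1).
R(k) = B(k−1)·f(k)/C(k) = (k - 1)/(3*k**2 + 2*k + 1); s_k = R·t_k = -3**k*(k - 1)*factorial(k).
Check: Δs_k = -3**k*(3*k**2 + 2*k + 1)*factorial(k). ✓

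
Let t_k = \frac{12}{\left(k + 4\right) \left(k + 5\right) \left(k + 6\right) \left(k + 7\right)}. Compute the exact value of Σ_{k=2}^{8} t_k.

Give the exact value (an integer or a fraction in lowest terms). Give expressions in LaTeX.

r(k) = (k + 4)/(k + 8) after simplifying.
Gosper form: A/B · C(k+1)/C(k) with A=k + 4, B=k + 8, C=1.
Key eq: (k + 4)·f(k+1) = (k + 7)·f(k) + (1).
From deg A=1, deg B=1, deg C=0: d=3.
Solving with deg f ≤ 3: f(k) = k*(k**2 + 15*k + 74)/360.
R(k) = B(k−1)·f(k)/C(k) = k*(k + 7)*(k**2 + 15*k + 74)/360; s_k = R·t_k = k*(k**2 + 15*k + 74)/(30*(k + 4)*(k + 5)*(k + 6)).
Δs = 12/(k**4 + 22*k**3 + 179*k**2 + 638*k + 840), as required.
Evaluate s at k=9 and k=2: 29/910 and 3/140; difference 19/1820.

Σ = 19/1820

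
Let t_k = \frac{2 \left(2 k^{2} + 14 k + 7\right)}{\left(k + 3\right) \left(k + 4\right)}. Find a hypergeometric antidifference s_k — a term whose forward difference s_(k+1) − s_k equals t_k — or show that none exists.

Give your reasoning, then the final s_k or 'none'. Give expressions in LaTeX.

s_k = \frac{2 k \left(6 k + 1\right)}{3 \left(k + 3\right)}

The ratio is (k + 3)*(14*k + 2*(k + 1)**2 + 21)/((k + 5)*(2*k**2 + 14*k + 7)).
Factor: A=k + 3; B=k + 5; C=k**2 + 7*k + 7/2.
Solve (k + 3)·f(k+1) − (k + 4)·f(k) = k**2 + 7*k + 7/2.
deg f ≤ 2 (via 1,1,2).
Solve for f: f(k) = k*(6*k + 1)/6 (degree 2 ≤ 2).
R(k) = B(k−1)·f(k)/C(k) = k*(k + 4)*(6*k + 1)/(3*(2*k**2 + 14*k + 7)); s_k = R·t_k = 2*k*(6*k + 1)/(3*(k + 3)).
Check: Δs_k = 2*(2*k**2 + 14*k + 7)/(k**2 + 7*k + 12). ✓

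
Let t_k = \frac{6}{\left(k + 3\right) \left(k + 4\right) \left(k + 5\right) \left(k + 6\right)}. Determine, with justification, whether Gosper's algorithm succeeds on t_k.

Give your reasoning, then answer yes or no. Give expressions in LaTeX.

Compute t_(k+1)/t_k: get (k + 3)/(k + 7).
Gosper form: A/B · C(k+1)/C(k) with A=k + 3, B=k + 7, C=1.
Set up (k + 3)·f(k+1) − (k + 6)·f(k) − (1) = 0.
From deg A=1, deg B=1, deg C=0: d=3.
Solving with deg f ≤ 3: f(k) = k*(k**2 + 12*k + 47)/180.
Certificate R = B(k−1)f/C = k*(k + 6)*(k**2 + 12*k + 47)/180 gives s_k = k*(k**2 + 12*k + 47)/(30*(k + 3)*(k + 4)*(k + 5)).
Check: Δs_k = 6/(k**4 + 18*k**3 + 119*k**2 + 342*k + 360). ✓

Yes. s_k = \frac{k \left(k^{2} + 12 k + 47\right)}{30 \left(k + 3\right) \left(k + 4\right) \left(k + 5\right)}.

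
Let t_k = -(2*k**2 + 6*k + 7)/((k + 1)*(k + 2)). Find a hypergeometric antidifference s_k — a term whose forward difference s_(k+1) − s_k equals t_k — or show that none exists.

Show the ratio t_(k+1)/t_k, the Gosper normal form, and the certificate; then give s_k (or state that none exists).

s_k = k*(-2*k - 5)/(k + 1)

Compute t_(k+1)/t_k: get (k + 1)*(6*k + 2*(k + 1)**2 + 13)/((k + 3)*(2*k**2 + 6*k + 7)).
Normal form (A,B,C) = (k + 1, k + 3, k**2 + 3*k + 7/2).
Key eq: (k + 1)·f(k+1) = (k + 2)·f(k) + (k**2 + 3*k + 7/2).
Bound: deg f ≤ 2.
Match coefficients ⇒ f(k) = k*(2*k + 5)/2.
Then R = B(k−1)f/C = k*(k + 2)*(2*k + 5)/(2*k**2 + 6*k + 7), so s_k = R(k)·t_k = k*(-2*k - 5)/(k + 1).
s_(k+1) − s_k = (-2*k**2 - 6*k - 7)/(k**2 + 3*k + 2) = t_k.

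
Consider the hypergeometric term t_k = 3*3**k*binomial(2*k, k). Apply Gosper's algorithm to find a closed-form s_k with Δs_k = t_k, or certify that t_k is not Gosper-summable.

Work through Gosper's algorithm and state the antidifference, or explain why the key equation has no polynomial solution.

not Gosper-summable; s_k does not exist

Compute t_(k+1)/t_k: get 6*(2*k + 1)/(k + 1).
Take A(k)=12*k + 6, B(k)=k + 1, C(k)=1.
Need (12*k + 6)·f(k+1) − (k)·f(k) = 1.
From deg A=1, deg B=1, deg C=0: d=-1.
Negative degree bound (-1): no f exists, t_k not Gosper-summable.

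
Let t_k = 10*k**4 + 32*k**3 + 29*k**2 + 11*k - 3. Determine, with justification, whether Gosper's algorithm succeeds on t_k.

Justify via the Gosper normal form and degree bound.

Ratio r(k) = (10*k**4 + 72*k**3 + 185*k**2 + 205*k + 79)/(10*k**4 + 32*k**3 + 29*k**2 + 11*k - 3).
So A=1 and B=1, with C=k**4 + 16*k**3/5 + 29*k**2/10 + 11*k/10 - 3/10.
Key eq: (1)·f(k+1) = (1)·f(k) + (k**4 + 16*k**3/5 + 29*k**2/10 + 11*k/10 - 3/10).
Degrees (0,0,4) ⇒ d ≤ 5.
Match coefficients ⇒ f(k) = k*(2*k**4 + 3*k**3 - 3*k**2 - k - 4)/10.
Then R = B(k−1)f/C = k*(2*k**4 + 3*k**3 - 3*k**2 - k - 4)/(10*k**4 + 32*k**3 + 29*k**2 + 11*k - 3), so s_k = R(k)·t_k = k*(2*k**4 + 3*k**3 - 3*k**2 - k - 4).
s_(k+1) − s_k = 10*k**4 + 32*k**3 + 29*k**2 + 11*k - 3 = t_k.

Yes. s_k = k*(2*k**4 + 3*k**3 - 3*k**2 - k - 4).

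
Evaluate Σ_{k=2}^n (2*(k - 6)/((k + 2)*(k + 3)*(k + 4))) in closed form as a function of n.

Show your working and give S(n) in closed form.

r(k) = (k - 5)*(k + 2)/((k - 6)*(k + 5)) after simplifying.
Normal form (A,B,C) = (k + 2, k + 5, k - 6).
Set up (k + 2)·f(k+1) − (k + 4)·f(k) − (k - 6) = 0.
d = 2 from the (1,1,1) case.
A polynomial solution: f(k) = -k*(k + 8)/3.
Certificate R = B(k−1)f/C = -k*(k + 4)*(k + 8)/(3*(k - 6)) gives s_k = 2*k*(-k - 8)/(3*(k + 2)*(k + 3)).
Δs = 2*(k - 6)/(k**3 + 9*k**2 + 26*k + 24), as required.
Evaluate: s_(n+1) = 2*(-n**2 - 10*n - 9)/(3*(n**2 + 7*n + 12)); subtract s_(2) = -2/3 ⇒ S(n) = 2*(1 - n)/(n**2 + 7*n + 12).

S(n) = 2*(1 - n)/(n**2 + 7*n + 12)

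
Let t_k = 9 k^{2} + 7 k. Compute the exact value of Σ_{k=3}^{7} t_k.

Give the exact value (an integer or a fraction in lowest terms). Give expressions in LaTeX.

The ratio is (9*k**2 + 25*k + 16)/(k*(9*k + 7)).
A = 1, B = 1, C = k**2 + 7*k/9.
Key eq: (1)·f(k+1) = (1)·f(k) + (k**2 + 7*k/9).
deg f ≤ 3 (via 0,0,2).
Coefficient equations give f(k) = k*(k - 1)*(3*k + 2)/9.
Certificate R = B(k−1)f/C = (k - 1)*(3*k + 2)/(9*k + 7) gives s_k = k*(3*k**2 - k - 2).
s_(k+1) − s_k = k*(9*k + 7) = t_k.
Evaluate s at k=8 and k=3: 1456 and 66; difference 1390.

Σ = 1390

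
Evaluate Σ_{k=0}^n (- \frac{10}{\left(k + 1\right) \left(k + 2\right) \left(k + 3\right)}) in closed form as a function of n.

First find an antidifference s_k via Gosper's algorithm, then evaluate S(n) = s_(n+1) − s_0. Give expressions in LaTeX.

S(n) = \frac{5 \left(- n^{2} - 5 n - 4\right)}{2 \left(n^{2} + 5 n + 6\right)}

t_(k+1)/t_k = (k + 1)/(k + 4).
Factor: A=k + 1; B=k + 4; C=1.
Set up (k + 1)·f(k+1) − (k + 3)·f(k) − (1) = 0.
Bound: deg f ≤ 2.
A polynomial solution: f(k) = k*(k + 3)/4.
So s_k = (B(k−1)f/C)·t_k = (k*(k + 3)**2/4)·t_k = 5*k*(-k - 3)/(2*(k + 1)*(k + 2)).
Verify: -10/(k**3 + 6*k**2 + 11*k + 6) matches t_k.
Σ_(k=0)^n t_k = s_(n+1) − s_(0) = (5*(-n**2 - 5*n - 4)/(2*(n**2 + 5*n + 6))) − (0), i.e. 5*(-n**2 - 5*n - 4)/(2*(n**2 + 5*n + 6)).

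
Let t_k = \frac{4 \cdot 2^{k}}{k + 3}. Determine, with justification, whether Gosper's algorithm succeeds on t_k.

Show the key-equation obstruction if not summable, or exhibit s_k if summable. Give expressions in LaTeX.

t_(k+1)/t_k = 2*(k + 3)/(k + 4).
A = 2*k + 6, B = k + 4, C = 1.
Need (2*k + 6)·f(k+1) − (k + 3)·f(k) = 1.
Bound: deg f ≤ -1.
deg f ≤ -1 is impossible — no certificate.

No — negative degree bound, so no certificate f.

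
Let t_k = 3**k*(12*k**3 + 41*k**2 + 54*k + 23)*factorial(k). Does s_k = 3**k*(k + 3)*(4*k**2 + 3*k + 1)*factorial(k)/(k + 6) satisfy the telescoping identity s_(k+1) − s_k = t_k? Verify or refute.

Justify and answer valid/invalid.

s_(k+1) = 3**(k + 1)*(k + 4)*(4*k**2 + 11*k + 8)*factorial(k + 1)/(k + 7)
s_(k+1) − s_k = 3**k*(12*k**5 + 161*k**4 + 752*k**3 + 1559*k**2 + 1535*k + 555)*factorial(k)/((k + 6)*(k + 7))
(s_(k+1) − s_k) − t_k = -3**(k + 1)*(12*k**4 + 113*k**3 + 296*k**2 + 344*k + 137)*factorial(k)/((k + 6)*(k + 7))

Invalid: residual -3**(k + 1)*(12*k**4 + 113*k**3 + 296*k**2 + 344*k + 137)*factorial(k)/((k + 6)*(k + 7)) ≠ 0.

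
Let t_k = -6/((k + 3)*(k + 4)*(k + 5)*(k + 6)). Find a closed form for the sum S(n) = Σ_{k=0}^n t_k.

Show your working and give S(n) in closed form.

t_(k+1)/t_k = (k + 3)/(k + 7).
Factor: A=k + 3; B=k + 7; C=1.
Set up (k + 3)·f(k+1) − (k + 6)·f(k) − (1) = 0.
d = 3 from the (1,1,0) case.
Solve for f: f(k) = k*(k**2 + 12*k + 47)/180 (degree 3 ≤ 3).
So s_k = (B(k−1)f/C)·t_k = (k*(k + 6)*(k**2 + 12*k + 47)/180)·t_k = k*(-k**2 - 12*k - 47)/(30*(k + 3)*(k + 4)*(k + 5)).
Check: Δs_k = -6/(k**4 + 18*k**3 + 119*k**2 + 342*k + 360). ✓
Telescope: S(n) = s_(n+1) − s_(0) = (-n**3 - 15*n**2 - 74*n - 60)/(30*(n**3 + 15*n**2 + 74*n + 120)) − (0) = (-n**3 - 15*n**2 - 74*n - 60)/(30*(n**3 + 15*n**2 + 74*n + 120)).

S(n) = (-n**3 - 15*n**2 - 74*n - 60)/(30*(n**3 + 15*n**2 + 74*n + 120))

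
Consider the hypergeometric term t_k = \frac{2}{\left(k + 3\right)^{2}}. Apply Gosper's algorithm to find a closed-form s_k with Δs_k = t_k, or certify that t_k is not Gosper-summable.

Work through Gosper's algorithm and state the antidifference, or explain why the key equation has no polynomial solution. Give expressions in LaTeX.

Compute t_(k+1)/t_k: get (k + 3)**2/(k + 4)**2.
A = k**2 + 6*k + 9, B = k**2 + 8*k + 16, C = 1.
Solve (k**2 + 6*k + 9)·f(k+1) − (k**2 + 6*k + 9)·f(k) = 1.
From deg A=2, deg B=2, deg C=0: d=0.
Put f(k) = c0: A·f(k+1) − B(k−1)·f(k) − C = -1; need -1 = 0 — inconsistent ⇒ no f, not summable.

no hypergeometric antidifference exists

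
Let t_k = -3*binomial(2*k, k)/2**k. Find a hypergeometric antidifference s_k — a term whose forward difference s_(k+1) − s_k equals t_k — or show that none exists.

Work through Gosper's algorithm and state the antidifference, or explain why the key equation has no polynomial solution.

Ratio r(k) = (2*k + 1)/(k + 1).
Gosper form: A/B · C(k+1)/C(k) with A=2*k + 1, B=k + 1, C=1.
Set up (2*k + 1)·f(k+1) − (k)·f(k) − (1) = 0.
Bound: deg f ≤ -1.
Negative degree bound (-1): no f exists, t_k not Gosper-summable.

no hypergeometric antidifference exists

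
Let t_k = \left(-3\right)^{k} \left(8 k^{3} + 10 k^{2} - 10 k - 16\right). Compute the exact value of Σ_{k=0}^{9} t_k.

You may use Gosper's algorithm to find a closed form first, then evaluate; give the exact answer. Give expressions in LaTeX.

Ratio r(k) = 3*(-4*k**3 - 17*k**2 - 17*k + 4)/(4*k**3 + 5*k**2 - 5*k - 8).
Gosper form: A/B · C(k+1)/C(k) with A=-3, B=1, C=k**3 + 5*k**2/4 - 5*k/4 - 2.
Set up (-3)·f(k+1) − (1)·f(k) − (k**3 + 5*k**2/4 - 5*k/4 - 2) = 0.
deg f ≤ 3 (via 0,0,3).
Solving with deg f ≤ 3: f(k) = -(2*k**3 - 2*k**2 - 4*k - 1)/8.
Certificate R = B(k−1)f/C = -(2*k**3 - 2*k**2 - 4*k - 1)/(2*(4*k**3 + 5*k**2 - 5*k - 8)) gives s_k = (-3)**k*(-2*k**3 + 2*k**2 + 4*k + 1).
Verify: (-3)**k*(8*k**3 + 10*k**2 - 10*k - 16) matches t_k.
Telescoping: Σ = s_(10) − s_(0) = -103867191 − (1) = -103867192.

Σ = -103867192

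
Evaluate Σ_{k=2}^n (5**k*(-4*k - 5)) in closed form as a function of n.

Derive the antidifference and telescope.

Compute t_(k+1)/t_k: get 5*(4*k + 9)/(4*k + 5).
So A=5 and B=1, with C=k + 5/4.
Need (5)·f(k+1) − (1)·f(k) = k + 5/4.
From deg A=0, deg B=0, deg C=1: d=1.
A polynomial solution: f(k) = k/4.
Then R = B(k−1)f/C = k/(4*k + 5), so s_k = R(k)·t_k = -5**k*k.
Δs = 5**k*(-4*k - 5), as required.
Evaluate: s_(n+1) = 5**(n + 1)*(-n - 1); subtract s_(2) = -50 ⇒ S(n) = -5*5**n*n - 5*5**n + 50.

S(n) = -5*5**n*n - 5*5**n + 50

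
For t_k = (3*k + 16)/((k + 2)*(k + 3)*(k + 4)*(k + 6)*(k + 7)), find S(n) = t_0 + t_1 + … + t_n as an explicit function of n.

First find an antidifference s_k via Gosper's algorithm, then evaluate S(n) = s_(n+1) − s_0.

S(n) = (n**3 + 14*n**2 + 61*n + 48)/(36*(n**3 + 14*n**2 + 61*n + 84))

r(k) = (k + 2)*(k + 6)*(3*k + 19)/((k + 5)*(k + 8)*(3*k + 16)) after simplifying.
A = k + 2, B = k + 8, C = k**2 + 31*k/3 + 80/3.
Solve (k + 2)·f(k+1) − (k + 7)·f(k) = k**2 + 31*k/3 + 80/3.
Degrees (1,1,2) ⇒ d ≤ 5.
A polynomial solution: f(k) = k*(k + 4)*(k + 5)*(k**2 + 11*k + 36)/108.
R(k) = B(k−1)·f(k)/C(k) = k*(k + 4)*(k + 7)*(k**2 + 11*k + 36)/(36*(3*k + 16)); s_k = R·t_k = k*(k**2 + 11*k + 36)/(36*(k**3 + 11*k**2 + 36*k + 36)).
s_(k+1) − s_k = (3*k + 16)/(k**5 + 22*k**4 + 185*k**3 + 740*k**2 + 1404*k + 1008) = t_k.
Σ_(k=0)^n t_k = s_(n+1) − s_(0) = ((n**3 + 14*n**2 + 61*n + 48)/(36*(n**3 + 14*n**2 + 61*n + 84))) − (0), i.e. (n**3 + 14*n**2 + 61*n + 48)/(36*(n**3 + 14*n**2 + 61*n + 84)).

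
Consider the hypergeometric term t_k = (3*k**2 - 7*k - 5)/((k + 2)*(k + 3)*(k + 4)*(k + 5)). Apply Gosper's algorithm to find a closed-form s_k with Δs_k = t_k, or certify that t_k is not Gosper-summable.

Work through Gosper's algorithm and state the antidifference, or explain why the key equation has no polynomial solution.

s_k = k*(k**2 - 15*k - 6)/(8*(k + 2)*(k + 3)*(k + 4))

r(k) = (k + 2)*(7*k - 3*(k + 1)**2 + 12)/((k + 6)*(-3*k**2 + 7*k + 5)) after simplifying.
A = k + 2, B = k + 6, C = k**2 - 7*k/3 - 5/3.
Solve (k + 2)·f(k+1) − (k + 5)·f(k) = k**2 - 7*k/3 - 5/3.
deg f ≤ 3 (via 1,1,2).
A polynomial solution: f(k) = k*(k**2 - 15*k - 6)/24.
Then R = B(k−1)f/C = k*(k + 5)*(k**2 - 15*k - 6)/(8*(3*k**2 - 7*k - 5)), so s_k = R(k)·t_k = k*(k**2 - 15*k - 6)/(8*(k + 2)*(k + 3)*(k + 4)).
Verify: (3*k**2 - 7*k - 5)/(k**4 + 14*k**3 + 71*k**2 + 154*k + 120) matches t_k.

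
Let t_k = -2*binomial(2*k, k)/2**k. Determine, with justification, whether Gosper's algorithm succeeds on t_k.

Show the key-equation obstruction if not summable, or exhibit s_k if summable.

No — t_k has no hypergeometric antidifference.

The ratio is (2*k + 1)/(k + 1).
So A=2*k + 1 and B=k + 1, with C=1.
Need (2*k + 1)·f(k+1) − (k)·f(k) = 1.
From deg A=1, deg B=1, deg C=0: d=-1.
Negative degree bound (-1): no f exists, t_k not Gosper-summable.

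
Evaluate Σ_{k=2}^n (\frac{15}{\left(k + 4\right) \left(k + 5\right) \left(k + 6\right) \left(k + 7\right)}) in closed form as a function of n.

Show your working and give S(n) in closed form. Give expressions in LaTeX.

t_(k+1)/t_k = (k + 4)/(k + 8).
A = k + 4, B = k + 8, C = 1.
Set up (k + 4)·f(k+1) − (k + 7)·f(k) − (1) = 0.
d = 3 from the (1,1,0) case.
Solving with deg f ≤ 3: f(k) = k*(k**2 + 15*k + 74)/360.
So s_k = (B(k−1)f/C)·t_k = (k*(k + 7)*(k**2 + 15*k + 74)/360)·t_k = k*(k**2 + 15*k + 74)/(24*(k + 4)*(k + 5)*(k + 6)).
Verify: 15/(k**4 + 22*k**3 + 179*k**2 + 638*k + 840) matches t_k.
s_(n+1) = (n**3 + 18*n**2 + 107*n + 90)/(24*(n**3 + 18*n**2 + 107*n + 210)) and s_(2) = 3/112, so S(n) = 5*(n**3 + 18*n**2 + 107*n - 126)/(336*(n**3 + 18*n**2 + 107*n + 210)).

S(n) = \frac{5 \left(n^{3} + 18 n^{2} + 107 n - 126\right)}{336 \left(n^{3} + 18 n^{2} + 107 n + 210\right)}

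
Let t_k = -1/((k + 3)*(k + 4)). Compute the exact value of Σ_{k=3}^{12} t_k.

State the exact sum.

Σ = -5/48

r(k) = (k + 3)/(k + 5) after simplifying.
A = k + 3, B = k + 5, C = 1.
Set up (k + 3)·f(k+1) − (k + 4)·f(k) − (1) = 0.
d = 1 from the (1,1,0) case.
Coefficient equations give f(k) = k/3.
R(k) = B(k−1)·f(k)/C(k) = k*(k + 4)/3; s_k = R·t_k = -k/(3*k + 9).
Check: Δs_k = -1/(k**2 + 7*k + 12). ✓
Telescoping: Σ = s_(13) − s_(3) = -13/48 − (-1/6) = -5/48.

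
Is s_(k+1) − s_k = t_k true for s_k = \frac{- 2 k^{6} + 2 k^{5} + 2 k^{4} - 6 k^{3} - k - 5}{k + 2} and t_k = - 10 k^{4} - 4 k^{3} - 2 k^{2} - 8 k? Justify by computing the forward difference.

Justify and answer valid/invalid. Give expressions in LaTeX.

Invalid: residual \frac{8 k^{5} + 28 k^{4} + 8 k^{3} + 8 k^{2} + 20 k - 5}{k^{2} + 5 k + 6} ≠ 0.

s_(k+1) = (-k - 2*(k + 1)**6 + 2*(k + 1)**5 + 2*(k + 1)**4 - 6*(k + 1)**3 - 6)/(k + 3)
s_(k+1) − s_k = (-10*k**6 - 46*k**5 - 54*k**4 - 34*k**3 - 44*k**2 - 28*k - 5)/(k**2 + 5*k + 6)
(s_(k+1) − s_k) − t_k = (8*k**5 + 28*k**4 + 8*k**3 + 8*k**2 + 20*k - 5)/(k**2 + 5*k + 6)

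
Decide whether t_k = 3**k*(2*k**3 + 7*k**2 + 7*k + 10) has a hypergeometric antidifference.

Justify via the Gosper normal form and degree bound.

Yes. s_k = 3**k*(k**3 - k**2 + 2*k + 2).

r(k) = 3*(2*k**3 + 13*k**2 + 27*k + 26)/(2*k**3 + 7*k**2 + 7*k + 10) after simplifying.
Normal form (A,B,C) = (3, 1, k**3 + 7*k**2/2 + 7*k/2 + 5).
f must satisfy (3)·f(k+1) − (1)·f(k) = k**3 + 7*k**2/2 + 7*k/2 + 5.
deg f ≤ 3 (via 0,0,3).
A polynomial solution: f(k) = (k**3 - k**2 + 2*k + 2)/2.
R(k) = B(k−1)·f(k)/C(k) = (k**3 - k**2 + 2*k + 2)/(2*k**3 + 7*k**2 + 7*k + 10); s_k = R·t_k = 3**k*(k**3 - k**2 + 2*k + 2).
Verify: 3**k*(2*k**3 + 7*k**2 + 7*k + 10) matches t_k.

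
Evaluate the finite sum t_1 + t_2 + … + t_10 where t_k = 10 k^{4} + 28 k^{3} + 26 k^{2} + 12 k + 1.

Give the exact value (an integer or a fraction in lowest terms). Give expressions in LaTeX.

Σ = 348710

Step 1: r(k) = (10*k**4 + 68*k**3 + 170*k**2 + 188*k + 77)/(10*k**4 + 28*k**3 + 26*k**2 + 12*k + 1).
Normal form (A,B,C) = (1, 1, k**4 + 14*k**3/5 + 13*k**2/5 + 6*k/5 + 1/10).
Key eq: (1)·f(k+1) = (1)·f(k) + (k**4 + 14*k**3/5 + 13*k**2/5 + 6*k/5 + 1/10).
From deg A=0, deg B=0, deg C=4: d=5.
Match coefficients ⇒ f(k) = k*(2*k**4 + 2*k**3 - 2*k**2 - 1)/10.
Then R = B(k−1)f/C = k*(2*k**4 + 2*k**3 - 2*k**2 - 1)/(10*k**4 + 28*k**3 + 26*k**2 + 12*k + 1), so s_k = R(k)·t_k = 2*k**5 + 2*k**4 - 2*k**3 - k.
s_(k+1) − s_k = 10*k**4 + 28*k**3 + 26*k**2 + 12*k + 1 = t_k.
Telescoping: Σ = s_(11) − s_(1) = 348711 − (1) = 348710.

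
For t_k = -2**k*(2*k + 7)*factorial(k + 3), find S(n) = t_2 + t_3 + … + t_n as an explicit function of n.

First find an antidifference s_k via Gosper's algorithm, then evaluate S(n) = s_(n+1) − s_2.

The ratio is 2*(k + 4)*(2*k + 9)/(2*k + 7).
Gosper form: A/B · C(k+1)/C(k) with A=2*k + 8, B=1, C=k + 7/2.
Set up (2*k + 8)·f(k+1) − (1)·f(k) − (k + 7/2) = 0.
deg f ≤ 0 (via 1,0,1).
Coefficient equations give f(k) = 1/2.
Then R = B(k−1)f/C = 1/(2*k + 7), so s_k = R(k)·t_k = -2**k*factorial(k + 3).
s_(k+1) − s_k = -2**k*(2*k + 7)*factorial(k + 3) = t_k.
s_(n+1) = -2**(n + 1)*factorial(n + 4) and s_(2) = -480, so S(n) = -2*2**n*factorial(n + 4) + 480.

S(n) = -2*2**n*factorial(n + 4) + 480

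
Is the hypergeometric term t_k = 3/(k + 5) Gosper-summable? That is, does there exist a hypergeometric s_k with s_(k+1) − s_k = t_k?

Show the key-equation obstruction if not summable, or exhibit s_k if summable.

The ratio is (k + 5)/(k + 6).
Factor: A=k + 5; B=k + 6; C=1.
Need (k + 5)·f(k+1) − (k + 5)·f(k) = 1.
From deg A=1, deg B=1, deg C=0: d=0.
f = c0 ⇒ A·f(k+1) − B(k−1)·f(k) − C = -1. The system {-1 = 0} is inconsistent; no antidifference.

No — key equation has no polynomial f.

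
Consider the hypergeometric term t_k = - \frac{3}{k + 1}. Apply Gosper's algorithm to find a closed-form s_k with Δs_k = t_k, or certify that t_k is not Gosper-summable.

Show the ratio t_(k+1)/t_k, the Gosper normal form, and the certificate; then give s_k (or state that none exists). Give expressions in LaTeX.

The ratio is (k + 1)/(k + 2).
Gosper form: A/B · C(k+1)/C(k) with A=k + 1, B=k + 2, C=1.
Solve (k + 1)·f(k+1) − (k + 1)·f(k) = 1.
Degrees (1,1,0) ⇒ d ≤ 0.
Put f(k) = c0: A·f(k+1) − B(k−1)·f(k) − C = -1; need -1 = 0 — inconsistent ⇒ no f, not summable.

none (Gosper's algorithm certifies no s_k)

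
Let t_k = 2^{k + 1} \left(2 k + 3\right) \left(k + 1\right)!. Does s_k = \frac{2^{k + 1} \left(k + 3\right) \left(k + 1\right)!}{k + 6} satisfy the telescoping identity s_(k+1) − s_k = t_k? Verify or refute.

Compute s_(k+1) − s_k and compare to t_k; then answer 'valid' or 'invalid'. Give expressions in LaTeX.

s_(k+1) = 2**(k + 2)*(k + 4)*factorial(k + 2)/(k + 7)
s_(k+1) − s_k = 2**(k + 1)*(2*k**3 + 23*k**2 + 78*k + 75)*factorial(k + 1)/((k + 6)*(k + 7))
(s_(k+1) − s_k) − t_k = -6*2**k*(2*k**2 + 15*k + 17)*factorial(k + 1)/((k + 6)*(k + 7))

Invalid: residual - \frac{6 \cdot 2^{k} \left(2 k^{2} + 15 k + 17\right) \left(k + 1\right)!}{\left(k + 6\right) \left(k + 7\right)} ≠ 0.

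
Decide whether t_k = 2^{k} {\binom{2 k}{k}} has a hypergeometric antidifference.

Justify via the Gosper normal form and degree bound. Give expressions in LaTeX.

Compute t_(k+1)/t_k: get 4*(2*k + 1)/(k + 1).
So A=8*k + 4 and B=k + 1, with C=1.
Key eq: (8*k + 4)·f(k+1) = (k)·f(k) + (1).
deg f ≤ -1 (via 1,1,0).
deg f ≤ -1 is impossible — no certificate.

No — t_k has no hypergeometric antidifference.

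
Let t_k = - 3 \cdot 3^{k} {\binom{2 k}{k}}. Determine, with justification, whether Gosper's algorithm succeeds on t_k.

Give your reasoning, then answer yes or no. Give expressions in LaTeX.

t_(k+1)/t_k = 6*(2*k + 1)/(k + 1).
So A=12*k + 6 and B=k + 1, with C=1.
Key eq: (12*k + 6)·f(k+1) = (k)·f(k) + (1).
deg f ≤ -1 (via 1,1,0).
Bound -1 < 0, so the key equation has no polynomial solution.

No — key equation has no polynomial f.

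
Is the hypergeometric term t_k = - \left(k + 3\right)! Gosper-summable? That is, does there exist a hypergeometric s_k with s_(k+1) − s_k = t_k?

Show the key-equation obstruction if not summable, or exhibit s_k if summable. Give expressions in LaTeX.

Ratio r(k) = k + 4.
So A=k + 4 and B=1, with C=1.
Key eq: (k + 4)·f(k+1) = (1)·f(k) + (1).
Bound: deg f ≤ -1.
Negative degree bound (-1): no f exists, t_k not Gosper-summable.

No — t_k has no hypergeometric antidifference.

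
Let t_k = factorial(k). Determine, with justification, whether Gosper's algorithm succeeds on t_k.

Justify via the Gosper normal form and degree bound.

Step 1: r(k) = k + 1.
Take A(k)=k + 1, B(k)=1, C(k)=1.
Solve (k + 1)·f(k+1) − (1)·f(k) = 1.
Bound: deg f ≤ -1.
deg f ≤ -1 is impossible — no certificate.

No. Not Gosper-summable.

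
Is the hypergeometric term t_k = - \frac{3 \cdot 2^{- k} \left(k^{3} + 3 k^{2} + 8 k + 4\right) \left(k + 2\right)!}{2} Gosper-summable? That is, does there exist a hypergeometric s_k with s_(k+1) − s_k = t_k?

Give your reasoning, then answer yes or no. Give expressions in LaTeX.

r(k) = (k**4 + 9*k**3 + 35*k**2 + 67*k + 48)/(2*(k**3 + 3*k**2 + 8*k + 4)) after simplifying.
A = k/2 + 3/2, B = 1, C = k**3 + 3*k**2 + 8*k + 4.
f must satisfy (k/2 + 3/2)·f(k+1) − (1)·f(k) = k**3 + 3*k**2 + 8*k + 4.
Degrees (1,0,3) ⇒ d ≤ 2.
Solve for f: f(k) = 2*(k**2 + 1) (degree 2 ≤ 2).
So s_k = (B(k−1)f/C)·t_k = (2*(k**2 + 1)/(k**3 + 3*k**2 + 8*k + 4))·t_k = -3*(k**2 + 1)*factorial(k + 2)/2**k.
Check: Δs_k = -3*(k**3 + 3*k**2 + 8*k + 4)*factorial(k + 2)/(2*2**k). ✓

Yes. s_k = - 3 \cdot 2^{- k} \left(k^{2} + 1\right) \left(k + 2\right)!.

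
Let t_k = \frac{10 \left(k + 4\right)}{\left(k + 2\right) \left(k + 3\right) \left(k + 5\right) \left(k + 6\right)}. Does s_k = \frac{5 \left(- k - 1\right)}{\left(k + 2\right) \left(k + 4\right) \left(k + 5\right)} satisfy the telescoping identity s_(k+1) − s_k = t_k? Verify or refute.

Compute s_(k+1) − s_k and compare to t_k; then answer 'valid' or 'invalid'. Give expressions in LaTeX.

Invalid: residual \frac{15 \left(- 3 k - 10\right)}{k^{5} + 20 k^{4} + 155 k^{3} + 580 k^{2} + 1044 k + 720} ≠ 0.

s_(k+1) = 5*(-k - 2)/((k + 3)*(k + 5)*(k + 6))
s_(k+1) − s_k = 5*(2*k**2 + 7*k + 2)/(k**5 + 20*k**4 + 155*k**3 + 580*k**2 + 1044*k + 720)
(s_(k+1) − s_k) − t_k = 15*(-3*k - 10)/(k**5 + 20*k**4 + 155*k**3 + 580*k**2 + 1044*k + 720)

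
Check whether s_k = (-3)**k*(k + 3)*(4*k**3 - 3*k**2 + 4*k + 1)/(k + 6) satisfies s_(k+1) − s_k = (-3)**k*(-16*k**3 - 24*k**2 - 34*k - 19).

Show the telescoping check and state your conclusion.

s_(k+1) = (-3)**(k + 1)*(4*k**4 + 25*k**3 + 46*k**2 + 46*k + 24)/(k + 7)
s_(k+1) − s_k = (-3)**k*(-16*k**5 - 184*k**4 - 646*k**3 - 944*k**2 - 994*k - 453)/(k**2 + 13*k + 42)
(s_(k+1) − s_k) − t_k = 3*(-3)**k*(16*k**4 + 124*k**3 + 175*k**2 + 227*k + 115)/(k**2 + 13*k + 42)

Invalid: residual 3*(-3)**k*(16*k**4 + 124*k**3 + 175*k**2 + 227*k + 115)/(k**2 + 13*k + 42) ≠ 0.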